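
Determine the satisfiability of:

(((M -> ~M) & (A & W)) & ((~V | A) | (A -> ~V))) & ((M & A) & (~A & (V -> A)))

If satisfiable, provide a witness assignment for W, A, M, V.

Unsatisfiable

Case A = True: the conjunct ~A is False.
Case A = False: the conjunct A is False.
Both cases fail — unsatisfiable.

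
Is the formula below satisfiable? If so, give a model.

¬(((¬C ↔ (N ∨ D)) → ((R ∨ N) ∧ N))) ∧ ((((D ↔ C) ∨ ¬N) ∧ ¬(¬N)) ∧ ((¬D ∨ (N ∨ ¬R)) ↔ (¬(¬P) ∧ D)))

UNSATISFIABLE

Case N = True: the conjunct ¬(((¬C ↔ (N ∨ D)) → ((R ∨ N) ∧ N))) becomes ¬((¬C → True)) = False.
Case N = False: the conjunct ¬(¬N) becomes ¬(¬False) = False.
Both cases fail — unsatisfiable.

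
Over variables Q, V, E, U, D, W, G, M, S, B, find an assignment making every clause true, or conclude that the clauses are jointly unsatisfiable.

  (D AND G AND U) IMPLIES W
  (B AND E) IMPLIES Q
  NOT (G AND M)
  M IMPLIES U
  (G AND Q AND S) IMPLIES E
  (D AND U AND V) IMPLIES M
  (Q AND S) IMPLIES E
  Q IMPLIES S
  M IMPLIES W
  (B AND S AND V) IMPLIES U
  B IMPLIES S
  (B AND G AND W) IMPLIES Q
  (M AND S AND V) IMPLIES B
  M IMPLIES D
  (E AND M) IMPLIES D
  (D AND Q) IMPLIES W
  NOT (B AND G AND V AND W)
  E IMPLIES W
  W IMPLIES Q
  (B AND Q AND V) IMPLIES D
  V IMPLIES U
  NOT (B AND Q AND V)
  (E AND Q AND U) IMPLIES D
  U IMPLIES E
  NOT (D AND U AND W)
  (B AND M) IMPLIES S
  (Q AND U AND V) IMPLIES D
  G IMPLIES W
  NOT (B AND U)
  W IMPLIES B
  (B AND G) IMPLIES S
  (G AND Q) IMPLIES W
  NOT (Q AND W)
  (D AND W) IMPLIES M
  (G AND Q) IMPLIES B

Set Q = False.
  then (Q OR NOT W) forces W = False.
  then (NOT M OR W) forces M = False.
  then (NOT G OR W) forces G = False.
  then (NOT E OR W) forces E = False.
  then (E OR NOT U) forces U = False.
  then (U OR NOT V) forces V = False.
Set D = False.
Set S = True.
Set B = False.
All clauses satisfied.

Q = False; V = False; E = False; U = False; D = False; W = False; G = False; M = False; S = True; B = False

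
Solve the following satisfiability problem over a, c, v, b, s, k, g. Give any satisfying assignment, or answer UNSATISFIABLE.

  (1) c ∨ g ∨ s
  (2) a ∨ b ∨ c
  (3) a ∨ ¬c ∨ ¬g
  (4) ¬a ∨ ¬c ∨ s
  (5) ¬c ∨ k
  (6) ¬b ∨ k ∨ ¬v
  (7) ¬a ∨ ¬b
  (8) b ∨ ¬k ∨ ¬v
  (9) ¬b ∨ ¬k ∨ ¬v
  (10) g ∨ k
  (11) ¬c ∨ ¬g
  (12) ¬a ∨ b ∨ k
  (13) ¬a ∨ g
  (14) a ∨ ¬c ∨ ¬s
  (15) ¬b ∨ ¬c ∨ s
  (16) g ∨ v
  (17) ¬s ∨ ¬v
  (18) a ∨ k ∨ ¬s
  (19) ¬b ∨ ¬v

Set a = True.
  then (¬a ∨ ¬b) forces b = False.
  then (¬a ∨ b ∨ k) forces k = True.
  then (¬a ∨ g) forces g = True.
  then (b ∨ ¬k ∨ ¬v) forces v = False.
  then (¬c ∨ ¬g) forces c = False.
Set s = False.
All clauses satisfied.

a = True; c = False; v = False; b = False; s = False; k = True; g = True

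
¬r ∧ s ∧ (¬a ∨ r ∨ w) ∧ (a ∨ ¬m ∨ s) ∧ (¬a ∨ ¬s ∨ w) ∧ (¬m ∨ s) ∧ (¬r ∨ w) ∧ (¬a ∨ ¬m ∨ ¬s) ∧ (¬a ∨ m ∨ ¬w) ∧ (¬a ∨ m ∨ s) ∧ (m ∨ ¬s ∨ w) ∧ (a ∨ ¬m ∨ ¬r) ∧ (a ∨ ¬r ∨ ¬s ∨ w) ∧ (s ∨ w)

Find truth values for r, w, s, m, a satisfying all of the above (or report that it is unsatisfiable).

r = False, w = False, s = True, m = True, a = False

Unit clause (¬r) forces r = False.
Unit clause (s) forces s = True.
Set w = False.
  then (¬a ∨ r ∨ w) forces a = False.
  then (m ∨ ¬s ∨ w) forces m = True.
All clauses satisfied.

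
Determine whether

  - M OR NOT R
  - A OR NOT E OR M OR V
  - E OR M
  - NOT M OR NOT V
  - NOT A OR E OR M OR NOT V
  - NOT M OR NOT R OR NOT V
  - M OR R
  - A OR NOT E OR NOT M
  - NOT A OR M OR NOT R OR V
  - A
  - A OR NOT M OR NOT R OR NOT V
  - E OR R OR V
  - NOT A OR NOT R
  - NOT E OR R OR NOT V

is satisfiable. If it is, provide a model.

V = False, A = True, E = True, R = False, M = True

Unit clause (A) forces A = True.
In (NOT A OR NOT R) only NOT R is left, so R = False.
In (M OR R) only M is left, so M = True.
In (NOT M OR NOT V) only NOT V is left, so V = False.
In (E OR R OR V) only E is left, so E = True.
All clauses satisfied.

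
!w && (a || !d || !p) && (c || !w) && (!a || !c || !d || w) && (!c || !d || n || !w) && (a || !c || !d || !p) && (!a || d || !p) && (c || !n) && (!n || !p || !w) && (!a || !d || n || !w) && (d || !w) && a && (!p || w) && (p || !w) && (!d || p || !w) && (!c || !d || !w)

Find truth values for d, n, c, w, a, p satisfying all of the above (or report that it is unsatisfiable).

Unit clause (!w) forces w = False.
Unit clause (a) forces a = True.
In (!p || w) only !p is left, so p = False.
Set d = False.
Set n = False.
Set c = True.
All clauses satisfied.

d: False, n: False, c: True, w: False, a: True, p: False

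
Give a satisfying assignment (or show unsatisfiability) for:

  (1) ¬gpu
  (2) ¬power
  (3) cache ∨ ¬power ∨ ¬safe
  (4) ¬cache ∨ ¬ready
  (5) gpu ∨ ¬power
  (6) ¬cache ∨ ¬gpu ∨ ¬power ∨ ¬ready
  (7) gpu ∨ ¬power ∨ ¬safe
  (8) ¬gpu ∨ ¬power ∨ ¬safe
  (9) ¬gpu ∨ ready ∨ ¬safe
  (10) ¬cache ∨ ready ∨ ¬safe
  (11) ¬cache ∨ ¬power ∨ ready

gpu: False, power: False, cache: False, ready: True, safe: True

Unit clause (¬gpu) forces gpu = False.
Unit clause (¬power) forces power = False.
Set cache = False.
Set ready = True.
Set safe = True.
All clauses satisfied.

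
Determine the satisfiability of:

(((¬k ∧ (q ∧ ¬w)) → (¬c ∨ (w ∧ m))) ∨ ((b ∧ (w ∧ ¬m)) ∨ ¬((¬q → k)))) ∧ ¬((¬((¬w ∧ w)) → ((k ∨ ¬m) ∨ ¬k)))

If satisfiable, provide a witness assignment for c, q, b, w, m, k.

UNSATISFIABLE

The conjunct ¬((¬((¬w ∧ w)) → ((k ∨ ¬m) ∨ ¬k))) is unsatisfiable on its own:
  w=F, m=F, k=F: evaluates to False.
  w=F, m=F, k=T: evaluates to False.
  w=F, m=T, k=F: evaluates to False.
  w=F, m=T, k=T: evaluates to False.
  w=T, m=F, k=F: evaluates to False.
  w=T, m=F, k=T: evaluates to False.
  w=T, m=T, k=F: evaluates to False.
  w=T, m=T, k=T: evaluates to False.
So the whole conjunction is unsatisfiable.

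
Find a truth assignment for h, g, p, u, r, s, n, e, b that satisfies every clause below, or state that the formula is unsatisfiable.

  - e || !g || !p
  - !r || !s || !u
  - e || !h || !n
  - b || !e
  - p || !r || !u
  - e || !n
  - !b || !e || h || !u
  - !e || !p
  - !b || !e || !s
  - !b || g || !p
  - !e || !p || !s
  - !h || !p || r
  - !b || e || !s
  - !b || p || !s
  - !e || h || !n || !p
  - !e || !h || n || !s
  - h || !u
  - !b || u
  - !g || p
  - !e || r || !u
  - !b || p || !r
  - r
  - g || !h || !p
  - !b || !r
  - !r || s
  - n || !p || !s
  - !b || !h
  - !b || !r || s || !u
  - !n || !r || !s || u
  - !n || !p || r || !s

h: False, g: False, p: False, u: False, r: True, s: True, n: False, e: False, b: False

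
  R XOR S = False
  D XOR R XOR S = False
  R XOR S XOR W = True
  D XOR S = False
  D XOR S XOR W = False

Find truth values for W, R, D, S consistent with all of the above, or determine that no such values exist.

The formula is unsatisfiable.

Adding constraints 1, 3, 4, 5 mod 2: every variable appears an even number of times on the left, so the left side is 0.
But the right sides sum to 1 (mod 2). 0 ≠ 1 — the system is inconsistent.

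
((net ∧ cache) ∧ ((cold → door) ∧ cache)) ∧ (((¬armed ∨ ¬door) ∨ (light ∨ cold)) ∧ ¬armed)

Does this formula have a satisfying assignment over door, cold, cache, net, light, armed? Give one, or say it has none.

door=T; cold=T; cache=T; net=T; light=F; armed=F

  (net ∧ cache) ∧ ((cold → door) ∧ cache) = True
    net ∧ cache = True
    (cold → door) ∧ cache = True
      cold → door = True
  ((¬armed ∨ ¬door) ∨ (light ∨ cold)) ∧ ¬armed = True
    (¬armed ∨ ¬door) ∨ (light ∨ cold) = True
      ¬armed ∨ ¬door = True
        ¬armed = True
        ¬door = False
      light ∨ cold = True
    ¬armed = True
Both conjuncts True, so the formula holds.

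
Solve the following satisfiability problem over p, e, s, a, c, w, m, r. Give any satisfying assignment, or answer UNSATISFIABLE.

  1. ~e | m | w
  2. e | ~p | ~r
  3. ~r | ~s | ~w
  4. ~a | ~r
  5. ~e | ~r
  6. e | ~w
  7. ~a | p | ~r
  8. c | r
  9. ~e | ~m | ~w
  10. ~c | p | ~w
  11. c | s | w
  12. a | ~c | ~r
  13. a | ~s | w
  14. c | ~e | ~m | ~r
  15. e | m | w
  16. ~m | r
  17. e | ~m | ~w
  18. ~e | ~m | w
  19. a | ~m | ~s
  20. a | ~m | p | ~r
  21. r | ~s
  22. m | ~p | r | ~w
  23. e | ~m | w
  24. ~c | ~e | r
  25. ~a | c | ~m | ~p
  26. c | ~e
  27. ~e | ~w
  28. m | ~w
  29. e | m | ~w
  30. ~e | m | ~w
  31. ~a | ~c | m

Case e = True:
  (~e | ~r) forces r = False.
  (c | r) forces c = True.
  Clause (~c | ~e | r) is falsified — contradiction.
Case e = False:
  (e | ~w) forces w = False.
  (e | m | w) forces m = True.
  Clause (e | ~m | w) is falsified — contradiction.
Both cases fail, so the formula is unsatisfiable.

No satisfying assignment exists.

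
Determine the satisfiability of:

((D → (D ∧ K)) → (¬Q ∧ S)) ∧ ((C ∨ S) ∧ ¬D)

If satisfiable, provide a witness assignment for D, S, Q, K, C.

D: False; S: True; Q: False; K: True; C: False

  (D → (D ∧ K)) → (¬Q ∧ S) = True
    D → (D ∧ K) = True
      D ∧ K = False
    ¬Q ∧ S = True
      ¬Q = True
  (C ∨ S) ∧ ¬D = True
    C ∨ S = True
    ¬D = True
Both conjuncts True, so the formula holds.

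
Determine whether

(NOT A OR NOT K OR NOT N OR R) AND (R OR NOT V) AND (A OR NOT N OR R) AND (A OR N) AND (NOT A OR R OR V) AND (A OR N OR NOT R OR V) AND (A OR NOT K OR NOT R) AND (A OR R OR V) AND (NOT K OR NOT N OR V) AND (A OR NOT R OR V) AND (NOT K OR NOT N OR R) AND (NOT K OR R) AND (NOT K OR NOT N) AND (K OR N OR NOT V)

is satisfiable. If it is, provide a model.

V=F, A=T, N=T, K=F, R=T

Set V = False.
Try A = False:
  (A OR N) forces N = True.
  (A OR NOT N OR R) forces R = True.
  clause (A OR NOT R OR V) is falsified — backtrack.
So A = True.
  then (NOT A OR R OR V) forces R = True.
Set N = True.
  then (NOT K OR NOT N OR V) forces K = False.
All clauses satisfied.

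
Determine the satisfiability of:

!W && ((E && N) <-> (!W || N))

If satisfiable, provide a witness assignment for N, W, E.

N: True; W: False; E: True

  !W = True
  (E && N) <-> (!W || N) = True
    E && N = True
    !W || N = True
      !W = True
Both conjuncts True, so the formula holds.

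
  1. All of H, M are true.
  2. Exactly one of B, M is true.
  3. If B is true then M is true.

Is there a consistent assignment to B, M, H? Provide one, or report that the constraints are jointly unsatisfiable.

B: False; M: True; H: True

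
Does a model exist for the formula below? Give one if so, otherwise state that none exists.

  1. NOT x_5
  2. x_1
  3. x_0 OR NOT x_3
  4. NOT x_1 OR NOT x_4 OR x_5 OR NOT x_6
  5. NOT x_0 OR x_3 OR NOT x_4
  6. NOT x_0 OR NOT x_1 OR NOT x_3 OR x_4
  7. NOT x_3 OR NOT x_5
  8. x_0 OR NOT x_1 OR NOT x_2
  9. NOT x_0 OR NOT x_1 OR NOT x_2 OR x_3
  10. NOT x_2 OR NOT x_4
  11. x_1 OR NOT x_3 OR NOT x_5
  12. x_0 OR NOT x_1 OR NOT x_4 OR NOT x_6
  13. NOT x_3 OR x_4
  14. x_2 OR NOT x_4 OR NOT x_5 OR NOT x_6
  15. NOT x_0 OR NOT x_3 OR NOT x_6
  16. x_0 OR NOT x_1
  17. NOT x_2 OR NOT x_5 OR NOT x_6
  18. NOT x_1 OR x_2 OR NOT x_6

x_0=T; x_1=T; x_2=F; x_3=F; x_4=F; x_5=F; x_6=F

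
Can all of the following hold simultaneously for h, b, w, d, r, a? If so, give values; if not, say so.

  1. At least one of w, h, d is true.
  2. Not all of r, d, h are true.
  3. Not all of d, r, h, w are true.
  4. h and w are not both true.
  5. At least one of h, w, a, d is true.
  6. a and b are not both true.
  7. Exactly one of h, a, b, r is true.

h: True, b: False, w: False, d: True, r: False, a: False

  (1) {w, h, d}: 2 true — at least one ✓
  (2) {r, d, h}: 2/3 true — not all ✓
  (3) {d, r, h, w}: 2/4 true — not all ✓
  (4) h=T, w=F — not both ✓
  (5) {h, w, a, d}: 2 true — at least one ✓
  (6) a=F, b=F — not both ✓
  (7) {h, a, b, r}: 1 true — exactly one ✓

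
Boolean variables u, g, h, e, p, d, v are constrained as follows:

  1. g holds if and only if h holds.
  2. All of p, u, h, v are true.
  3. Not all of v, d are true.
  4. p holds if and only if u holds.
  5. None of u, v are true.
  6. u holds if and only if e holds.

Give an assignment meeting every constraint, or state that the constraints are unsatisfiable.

Unsatisfiable

Case u = True:
  Constraint (5) is violated (u=T) — contradiction.
Case u = False:
  Constraint (2) is violated (u=F) — contradiction.
Both cases fail — unsatisfiable.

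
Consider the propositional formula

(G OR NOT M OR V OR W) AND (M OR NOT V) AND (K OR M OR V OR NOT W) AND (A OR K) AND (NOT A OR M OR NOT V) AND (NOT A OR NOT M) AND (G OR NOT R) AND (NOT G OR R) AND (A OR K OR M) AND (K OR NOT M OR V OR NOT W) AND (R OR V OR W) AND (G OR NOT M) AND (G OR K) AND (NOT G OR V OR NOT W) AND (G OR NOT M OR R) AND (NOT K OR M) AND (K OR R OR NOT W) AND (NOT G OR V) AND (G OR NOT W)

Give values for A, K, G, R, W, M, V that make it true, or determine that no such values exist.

Set A = False.
  then (A OR K) forces K = True.
  then (NOT K OR M) forces M = True.
  then (G OR NOT M) forces G = True.
  then (NOT G OR V) forces V = True.
  then (NOT G OR R) forces R = True.
Set W = True.
All clauses satisfied.

A = False; K = True; G = True; R = True; W = True; M = True; V = True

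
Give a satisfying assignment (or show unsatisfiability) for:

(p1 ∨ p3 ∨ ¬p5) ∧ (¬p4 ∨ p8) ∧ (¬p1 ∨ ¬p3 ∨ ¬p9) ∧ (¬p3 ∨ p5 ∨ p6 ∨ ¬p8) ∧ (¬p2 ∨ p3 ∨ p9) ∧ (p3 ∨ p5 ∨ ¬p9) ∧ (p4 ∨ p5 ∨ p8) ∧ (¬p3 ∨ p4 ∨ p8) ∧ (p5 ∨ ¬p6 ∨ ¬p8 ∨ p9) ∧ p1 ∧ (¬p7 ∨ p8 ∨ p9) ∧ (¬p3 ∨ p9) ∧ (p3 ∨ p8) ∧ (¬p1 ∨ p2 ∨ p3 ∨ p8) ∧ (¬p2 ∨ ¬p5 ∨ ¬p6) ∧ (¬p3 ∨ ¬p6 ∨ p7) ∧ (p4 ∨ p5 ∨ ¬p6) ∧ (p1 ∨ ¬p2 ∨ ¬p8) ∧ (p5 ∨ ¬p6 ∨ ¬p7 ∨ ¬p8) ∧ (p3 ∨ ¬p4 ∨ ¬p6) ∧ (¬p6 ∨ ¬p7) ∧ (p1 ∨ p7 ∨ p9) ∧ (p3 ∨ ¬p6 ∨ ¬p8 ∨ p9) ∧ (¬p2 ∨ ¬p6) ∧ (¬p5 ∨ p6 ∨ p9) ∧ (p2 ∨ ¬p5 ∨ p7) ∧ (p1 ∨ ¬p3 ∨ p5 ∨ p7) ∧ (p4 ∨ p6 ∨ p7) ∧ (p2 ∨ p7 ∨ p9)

p1: True, p2: False, p3: False, p4: True, p5: True, p6: False, p7: True, p8: True, p9: True

Unit clause (p1) forces p1 = True.
Set p2 = False.
Try p3 = True:
  (¬p1 ∨ ¬p3 ∨ ¬p9) forces p9 = False.
  clause (¬p3 ∨ p9) is falsified — backtrack.
So p3 = False.
  then (p3 ∨ p8) forces p8 = True.
Set p4 = True.
  then (p3 ∨ ¬p4 ∨ ¬p6) forces p6 = False.
Set p5 = True.
  then (¬p5 ∨ p6 ∨ p9) forces p9 = True.
  then (p2 ∨ ¬p5 ∨ p7) forces p7 = True.
All clauses satisfied.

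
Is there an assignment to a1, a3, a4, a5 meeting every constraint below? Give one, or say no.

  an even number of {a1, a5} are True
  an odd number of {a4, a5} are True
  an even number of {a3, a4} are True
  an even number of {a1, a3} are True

Adding constraints 1, 2, 3, 4 mod 2: every variable appears an even number of times on the left, so the left side is 0.
But the right sides sum to 1 (mod 2). 0 ≠ 1 — the system is inconsistent.

Unsatisfiable — no assignment works.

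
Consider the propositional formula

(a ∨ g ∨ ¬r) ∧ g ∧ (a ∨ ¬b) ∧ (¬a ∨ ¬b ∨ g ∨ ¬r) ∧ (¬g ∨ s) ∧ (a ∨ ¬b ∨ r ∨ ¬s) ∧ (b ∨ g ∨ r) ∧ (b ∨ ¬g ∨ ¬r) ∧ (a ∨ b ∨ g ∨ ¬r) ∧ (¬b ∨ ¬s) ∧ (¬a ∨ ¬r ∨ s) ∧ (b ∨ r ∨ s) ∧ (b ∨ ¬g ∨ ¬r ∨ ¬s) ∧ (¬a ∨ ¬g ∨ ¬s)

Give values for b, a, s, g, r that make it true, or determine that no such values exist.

b: False, a: False, s: True, g: True, r: False

Unit clause (g) forces g = True.
In (¬g ∨ s) only s is left, so s = True.
In (¬b ∨ ¬s) only ¬b is left, so b = False.
In (b ∨ ¬g ∨ ¬r ∨ ¬s) only ¬r is left, so r = False.
In (¬a ∨ ¬g ∨ ¬s) only ¬a is left, so a = False.
All clauses satisfied.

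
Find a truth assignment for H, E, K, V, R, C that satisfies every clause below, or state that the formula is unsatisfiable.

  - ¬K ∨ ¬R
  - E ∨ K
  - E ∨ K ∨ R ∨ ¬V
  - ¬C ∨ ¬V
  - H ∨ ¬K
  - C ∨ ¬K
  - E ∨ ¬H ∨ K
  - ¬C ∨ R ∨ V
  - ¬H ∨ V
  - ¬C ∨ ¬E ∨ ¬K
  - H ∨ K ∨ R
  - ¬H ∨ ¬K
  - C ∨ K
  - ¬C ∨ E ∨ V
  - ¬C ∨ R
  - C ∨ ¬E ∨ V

H = False; E = True; K = False; V = False; R = True; C = True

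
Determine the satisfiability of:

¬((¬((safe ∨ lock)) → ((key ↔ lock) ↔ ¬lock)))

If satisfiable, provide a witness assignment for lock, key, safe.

lock = False, key = True, safe = False

  ¬((¬((safe ∨ lock)) → ((key ↔ lock) ↔ ¬lock))) = True
    ¬((safe ∨ lock)) → ((key ↔ lock) ↔ ¬lock) = False
      ¬((safe ∨ lock)) = True
        safe ∨ lock = False
      (key ↔ lock) ↔ ¬lock = False
        key ↔ lock = False
        ¬lock = True
The formula evaluates to True.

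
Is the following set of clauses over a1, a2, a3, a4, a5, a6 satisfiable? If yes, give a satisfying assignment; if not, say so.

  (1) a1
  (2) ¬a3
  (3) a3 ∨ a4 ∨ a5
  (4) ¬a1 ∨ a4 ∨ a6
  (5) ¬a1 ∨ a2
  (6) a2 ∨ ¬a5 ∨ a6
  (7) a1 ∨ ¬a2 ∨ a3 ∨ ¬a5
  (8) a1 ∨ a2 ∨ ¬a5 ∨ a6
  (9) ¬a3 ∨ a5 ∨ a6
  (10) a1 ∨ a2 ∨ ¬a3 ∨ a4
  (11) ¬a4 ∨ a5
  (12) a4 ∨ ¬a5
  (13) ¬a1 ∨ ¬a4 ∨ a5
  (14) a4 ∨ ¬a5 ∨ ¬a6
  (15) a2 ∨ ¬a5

Unit clause (a1) forces a1 = True.
Unit clause (¬a3) forces a3 = False.
In (¬a1 ∨ a2) only a2 is left, so a2 = True.
Try a4 = False:
  (a3 ∨ a4 ∨ a5) forces a5 = True.
  clause (a4 ∨ ¬a5) is falsified — backtrack.
So a4 = True.
  then (¬a4 ∨ a5) forces a5 = True.
Set a6 = False.
All clauses satisfied.

a1: True; a2: True; a3: False; a4: True; a5: True; a6: False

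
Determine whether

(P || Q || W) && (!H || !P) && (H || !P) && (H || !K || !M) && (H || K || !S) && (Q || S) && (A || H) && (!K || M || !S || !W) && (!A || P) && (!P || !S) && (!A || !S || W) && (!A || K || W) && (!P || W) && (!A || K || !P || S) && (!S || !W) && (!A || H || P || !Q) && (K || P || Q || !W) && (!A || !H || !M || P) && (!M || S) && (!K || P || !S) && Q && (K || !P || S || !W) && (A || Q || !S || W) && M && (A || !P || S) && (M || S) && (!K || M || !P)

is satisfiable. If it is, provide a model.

A=F, S=T, K=F, W=F, P=F, Q=T, M=T, H=T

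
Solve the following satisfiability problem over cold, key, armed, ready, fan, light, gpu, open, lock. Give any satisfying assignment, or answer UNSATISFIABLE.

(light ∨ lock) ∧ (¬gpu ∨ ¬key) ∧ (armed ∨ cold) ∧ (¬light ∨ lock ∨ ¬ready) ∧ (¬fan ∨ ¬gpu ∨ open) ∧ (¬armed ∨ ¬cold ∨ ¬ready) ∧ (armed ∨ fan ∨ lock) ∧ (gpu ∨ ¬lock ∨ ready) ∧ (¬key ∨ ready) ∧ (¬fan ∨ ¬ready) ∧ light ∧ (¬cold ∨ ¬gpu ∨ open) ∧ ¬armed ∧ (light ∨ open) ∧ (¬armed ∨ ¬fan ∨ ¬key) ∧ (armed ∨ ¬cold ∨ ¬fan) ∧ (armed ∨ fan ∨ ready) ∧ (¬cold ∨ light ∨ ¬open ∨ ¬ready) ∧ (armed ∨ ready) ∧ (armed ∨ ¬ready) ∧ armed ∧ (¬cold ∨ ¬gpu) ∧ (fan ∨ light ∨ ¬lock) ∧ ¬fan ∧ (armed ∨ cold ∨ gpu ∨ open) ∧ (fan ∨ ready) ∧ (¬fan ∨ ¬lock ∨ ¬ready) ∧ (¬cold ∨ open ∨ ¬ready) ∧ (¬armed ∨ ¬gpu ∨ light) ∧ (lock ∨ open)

The formula is unsatisfiable.

Case armed = True:
  Clause (¬armed) is falsified — contradiction.
Case armed = False:
  Clause (armed) is falsified — contradiction.
Both cases fail, so the formula is unsatisfiable.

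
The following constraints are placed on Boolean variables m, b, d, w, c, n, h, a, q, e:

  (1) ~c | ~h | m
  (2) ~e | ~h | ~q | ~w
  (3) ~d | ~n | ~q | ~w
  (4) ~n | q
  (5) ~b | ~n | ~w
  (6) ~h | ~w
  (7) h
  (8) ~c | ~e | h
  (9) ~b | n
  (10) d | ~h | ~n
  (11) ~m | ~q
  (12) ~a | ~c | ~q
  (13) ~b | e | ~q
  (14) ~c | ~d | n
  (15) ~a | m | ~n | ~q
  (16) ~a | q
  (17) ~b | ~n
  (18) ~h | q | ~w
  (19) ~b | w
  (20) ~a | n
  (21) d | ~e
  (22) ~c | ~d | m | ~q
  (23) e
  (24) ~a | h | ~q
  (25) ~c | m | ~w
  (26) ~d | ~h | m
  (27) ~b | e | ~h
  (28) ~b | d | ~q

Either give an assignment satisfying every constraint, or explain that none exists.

m: True, b: False, d: True, w: False, c: False, n: False, h: True, a: False, q: False, e: True

Unit clause (h) forces h = True.
Unit clause (e) forces e = True.
In (~h | ~w) only ~w is left, so w = False.
In (~b | w) only ~b is left, so b = False.
In (d | ~e) only d is left, so d = True.
In (~d | ~h | m) only m is left, so m = True.
In (~m | ~q) only ~q is left, so q = False.
In (~a | q) only ~a is left, so a = False.
In (~n | q) only ~n is left, so n = False.
In (~c | ~d | n) only ~c is left, so c = False.
All clauses satisfied.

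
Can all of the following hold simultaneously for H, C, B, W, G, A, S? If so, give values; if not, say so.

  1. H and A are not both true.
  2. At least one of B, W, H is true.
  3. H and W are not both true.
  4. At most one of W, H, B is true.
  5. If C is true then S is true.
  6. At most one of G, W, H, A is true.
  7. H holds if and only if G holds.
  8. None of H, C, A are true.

H=F; C=F; B=F; W=T; G=F; A=F; S=F

  (1) H=F, A=F — not both ✓
  (2) {B, W, H}: 1 true — at least one ✓
  (3) H=F, W=T — not both ✓
  (4) {W, H, B}: 1 true — at most one ✓
  (5) C=F ⇒ S: vacuous ✓
  (6) {G, W, H, A}: 1 true — at most one ✓
  (7) H=F, G=F — same ✓
  (8) {H, C, A}: 0 true — none ✓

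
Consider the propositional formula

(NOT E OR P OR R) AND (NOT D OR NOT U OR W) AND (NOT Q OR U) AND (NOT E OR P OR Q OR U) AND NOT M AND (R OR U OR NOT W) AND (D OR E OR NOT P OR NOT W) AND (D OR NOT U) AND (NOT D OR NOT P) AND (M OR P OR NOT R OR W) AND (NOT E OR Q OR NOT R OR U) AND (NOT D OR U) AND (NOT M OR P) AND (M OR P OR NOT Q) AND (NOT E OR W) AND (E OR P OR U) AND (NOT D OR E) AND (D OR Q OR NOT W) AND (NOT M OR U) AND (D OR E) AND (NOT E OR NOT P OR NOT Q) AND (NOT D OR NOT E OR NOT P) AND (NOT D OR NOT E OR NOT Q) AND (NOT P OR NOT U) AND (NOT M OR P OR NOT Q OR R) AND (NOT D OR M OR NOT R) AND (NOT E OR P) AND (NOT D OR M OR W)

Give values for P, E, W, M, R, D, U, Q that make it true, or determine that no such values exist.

Unsatisfiable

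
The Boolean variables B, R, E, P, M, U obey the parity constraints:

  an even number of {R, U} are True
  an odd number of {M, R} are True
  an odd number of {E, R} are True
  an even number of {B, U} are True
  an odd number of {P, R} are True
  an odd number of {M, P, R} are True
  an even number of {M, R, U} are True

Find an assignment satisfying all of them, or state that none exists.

B: True, R: True, E: False, P: False, M: False, U: True

{R, U}: 2 true → even ✓
{M, R}: 1 true → odd ✓
{E, R}: 1 true → odd ✓
{B, U}: 2 true → even ✓
{P, R}: 1 true → odd ✓
{M, P, R}: 1 true → odd ✓
{M, R, U}: 2 true → even ✓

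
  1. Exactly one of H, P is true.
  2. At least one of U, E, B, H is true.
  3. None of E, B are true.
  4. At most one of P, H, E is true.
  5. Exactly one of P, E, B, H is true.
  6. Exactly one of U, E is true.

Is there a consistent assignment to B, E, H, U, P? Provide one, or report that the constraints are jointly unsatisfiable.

B=F; E=F; H=T; U=T; P=F

  (1) {H, P}: 1 true — exactly one ✓
  (2) {U, E, B, H}: 2 true — at least one ✓
  (3) {E, B}: 0 true — none ✓
  (4) {P, H, E}: 1 true — at most one ✓
  (5) {P, E, B, H}: 1 true — exactly one ✓
  (6) {U, E}: 1 true — exactly one ✓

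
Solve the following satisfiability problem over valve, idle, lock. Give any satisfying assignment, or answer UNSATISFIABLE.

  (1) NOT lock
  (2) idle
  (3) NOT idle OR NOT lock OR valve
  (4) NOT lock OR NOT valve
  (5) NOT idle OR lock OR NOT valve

Unit clause (NOT lock) forces lock = False.
Unit clause (idle) forces idle = True.
In (NOT idle OR lock OR NOT valve) only NOT valve is left, so valve = False.
All clauses satisfied.

valve=F; idle=T; lock=F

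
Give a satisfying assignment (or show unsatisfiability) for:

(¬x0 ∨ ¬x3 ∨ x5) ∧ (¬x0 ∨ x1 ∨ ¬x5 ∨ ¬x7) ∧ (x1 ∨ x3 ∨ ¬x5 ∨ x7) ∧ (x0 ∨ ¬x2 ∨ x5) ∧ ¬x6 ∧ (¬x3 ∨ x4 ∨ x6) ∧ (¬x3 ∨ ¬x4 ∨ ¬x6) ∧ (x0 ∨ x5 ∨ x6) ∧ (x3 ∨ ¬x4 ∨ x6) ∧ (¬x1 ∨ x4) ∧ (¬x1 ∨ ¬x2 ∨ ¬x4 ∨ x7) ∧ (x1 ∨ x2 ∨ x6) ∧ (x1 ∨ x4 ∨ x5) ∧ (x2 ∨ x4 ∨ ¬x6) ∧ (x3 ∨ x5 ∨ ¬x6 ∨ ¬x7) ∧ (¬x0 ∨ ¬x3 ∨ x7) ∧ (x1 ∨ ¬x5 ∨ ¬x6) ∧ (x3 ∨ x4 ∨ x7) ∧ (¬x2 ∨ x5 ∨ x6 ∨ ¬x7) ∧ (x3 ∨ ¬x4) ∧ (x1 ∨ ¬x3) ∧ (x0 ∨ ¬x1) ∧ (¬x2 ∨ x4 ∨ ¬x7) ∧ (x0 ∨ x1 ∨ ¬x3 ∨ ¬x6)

x0=T; x1=T; x2=T; x3=T; x4=T; x5=T; x6=F; x7=T

Unit clause (¬x6) forces x6 = False.
Set x0 = True.
Set x1 = True.
  then (¬x1 ∨ x4) forces x4 = True.
  then (x3 ∨ ¬x4) forces x3 = True.
  then (¬x0 ∨ ¬x3 ∨ x5) forces x5 = True.
  then (¬x0 ∨ ¬x3 ∨ x7) forces x7 = True.
Set x2 = True.
All clauses satisfied.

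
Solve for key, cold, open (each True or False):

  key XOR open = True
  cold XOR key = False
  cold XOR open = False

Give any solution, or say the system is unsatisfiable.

Unsatisfiable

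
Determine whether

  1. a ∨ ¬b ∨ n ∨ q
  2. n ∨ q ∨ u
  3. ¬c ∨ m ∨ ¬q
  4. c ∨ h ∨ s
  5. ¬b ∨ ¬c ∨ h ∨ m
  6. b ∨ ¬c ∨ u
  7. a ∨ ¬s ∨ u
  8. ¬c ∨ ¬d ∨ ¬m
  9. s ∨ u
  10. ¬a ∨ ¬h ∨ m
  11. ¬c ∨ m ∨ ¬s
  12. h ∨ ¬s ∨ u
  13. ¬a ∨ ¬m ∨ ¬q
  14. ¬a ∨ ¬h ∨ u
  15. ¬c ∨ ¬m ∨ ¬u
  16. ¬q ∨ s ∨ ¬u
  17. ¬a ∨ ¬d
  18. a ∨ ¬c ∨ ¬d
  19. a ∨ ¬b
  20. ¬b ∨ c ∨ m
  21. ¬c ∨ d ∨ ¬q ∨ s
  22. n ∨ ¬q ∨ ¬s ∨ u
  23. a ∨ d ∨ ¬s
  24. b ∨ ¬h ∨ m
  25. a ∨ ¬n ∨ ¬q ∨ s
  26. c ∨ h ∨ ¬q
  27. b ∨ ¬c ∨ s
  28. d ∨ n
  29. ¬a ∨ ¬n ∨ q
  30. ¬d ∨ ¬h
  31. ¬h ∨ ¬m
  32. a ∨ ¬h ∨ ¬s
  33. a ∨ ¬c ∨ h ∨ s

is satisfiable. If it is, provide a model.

a=F, h=F, n=F, q=F, c=F, u=T, m=F, s=T, d=T, b=F

Set a = False.
  then (a ∨ ¬b) forces b = False.
Try h = True:
  (b ∨ ¬h ∨ m) forces m = True.
  clause (¬h ∨ ¬m) is falsified — backtrack.
So h = False.
Set n = False.
  then (d ∨ n) forces d = True.
  then (a ∨ ¬c ∨ ¬d) forces c = False.
  then (c ∨ h ∨ ¬q) forces q = False.
  then (n ∨ q ∨ u) forces u = True.
  then (c ∨ h ∨ s) forces s = True.
Set m = False.
All clauses satisfied.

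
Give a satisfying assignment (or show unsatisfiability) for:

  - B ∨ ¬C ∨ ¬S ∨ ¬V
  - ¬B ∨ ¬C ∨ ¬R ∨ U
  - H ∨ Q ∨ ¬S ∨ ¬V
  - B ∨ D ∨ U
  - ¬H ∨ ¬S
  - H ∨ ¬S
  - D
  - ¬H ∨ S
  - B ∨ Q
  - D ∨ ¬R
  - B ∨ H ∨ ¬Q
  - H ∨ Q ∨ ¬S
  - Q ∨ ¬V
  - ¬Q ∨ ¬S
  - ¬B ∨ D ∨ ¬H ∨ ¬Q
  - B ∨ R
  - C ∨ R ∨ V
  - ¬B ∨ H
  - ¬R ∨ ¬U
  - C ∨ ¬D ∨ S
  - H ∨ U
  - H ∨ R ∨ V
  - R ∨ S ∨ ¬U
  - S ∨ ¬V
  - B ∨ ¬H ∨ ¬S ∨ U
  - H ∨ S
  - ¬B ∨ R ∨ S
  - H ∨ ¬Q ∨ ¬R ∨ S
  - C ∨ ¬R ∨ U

UNSATISFIABLE

Case H = True:
  (¬H ∨ ¬S) forces S = False.
  Clause (¬H ∨ S) is falsified — contradiction.
Case H = False:
  (H ∨ ¬S) forces S = False.
  Clause (H ∨ S) is falsified — contradiction.
Both cases fail, so the formula is unsatisfiable.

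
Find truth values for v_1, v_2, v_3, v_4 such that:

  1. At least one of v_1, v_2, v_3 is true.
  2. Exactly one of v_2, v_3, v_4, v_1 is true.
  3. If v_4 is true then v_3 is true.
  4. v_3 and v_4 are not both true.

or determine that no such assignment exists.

v_1: False; v_2: False; v_3: True; v_4: False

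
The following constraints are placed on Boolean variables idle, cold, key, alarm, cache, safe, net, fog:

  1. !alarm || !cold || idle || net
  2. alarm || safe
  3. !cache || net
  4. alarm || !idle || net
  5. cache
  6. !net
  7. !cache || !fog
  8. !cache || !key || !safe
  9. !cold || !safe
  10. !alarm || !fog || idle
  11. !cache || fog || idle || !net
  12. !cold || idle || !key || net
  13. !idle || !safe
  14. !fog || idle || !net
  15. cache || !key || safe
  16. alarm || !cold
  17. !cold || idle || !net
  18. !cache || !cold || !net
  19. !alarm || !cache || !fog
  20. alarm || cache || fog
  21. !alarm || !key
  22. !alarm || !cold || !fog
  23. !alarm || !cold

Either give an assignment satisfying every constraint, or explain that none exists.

No satisfying assignment exists.

Case cache = True:
  (!cache || net) forces net = True.
  Clause (!net) is falsified — contradiction.
Case cache = False:
  Clause (cache) is falsified — contradiction.
Both cases fail, so the formula is unsatisfiable.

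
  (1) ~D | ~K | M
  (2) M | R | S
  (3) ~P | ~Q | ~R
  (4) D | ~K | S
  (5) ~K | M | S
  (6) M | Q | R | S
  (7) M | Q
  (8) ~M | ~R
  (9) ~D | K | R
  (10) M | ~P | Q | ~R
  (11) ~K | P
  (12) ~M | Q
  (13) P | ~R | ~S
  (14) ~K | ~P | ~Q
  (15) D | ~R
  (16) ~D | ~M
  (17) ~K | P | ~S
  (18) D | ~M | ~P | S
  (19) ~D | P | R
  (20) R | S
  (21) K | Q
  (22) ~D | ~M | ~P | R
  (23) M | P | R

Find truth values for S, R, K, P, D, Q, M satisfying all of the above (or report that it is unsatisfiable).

Set S = False.
  then (R | S) forces R = True.
  then (~M | ~R) forces M = False.
  then (D | ~R) forces D = True.
  then (~D | ~K | M) forces K = False.
  then (M | Q) forces Q = True.
  then (~P | ~Q | ~R) forces P = False.
All clauses satisfied.

S = False; R = True; K = False; P = False; D = True; Q = True; M = False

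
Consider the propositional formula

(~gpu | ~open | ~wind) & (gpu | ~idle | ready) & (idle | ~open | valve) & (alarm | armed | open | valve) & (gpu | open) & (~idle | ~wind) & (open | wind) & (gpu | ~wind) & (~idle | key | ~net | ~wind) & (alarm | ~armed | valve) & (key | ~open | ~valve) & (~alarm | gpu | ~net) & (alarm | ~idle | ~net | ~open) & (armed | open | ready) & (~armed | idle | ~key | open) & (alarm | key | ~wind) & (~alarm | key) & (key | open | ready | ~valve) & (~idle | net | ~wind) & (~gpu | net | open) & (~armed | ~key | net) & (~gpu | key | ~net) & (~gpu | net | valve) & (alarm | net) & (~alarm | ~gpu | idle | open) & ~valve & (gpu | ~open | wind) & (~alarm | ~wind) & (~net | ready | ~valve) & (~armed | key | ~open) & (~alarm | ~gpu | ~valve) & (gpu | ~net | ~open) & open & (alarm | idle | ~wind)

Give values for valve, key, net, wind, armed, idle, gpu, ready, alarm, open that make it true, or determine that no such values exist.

Unit clause (~valve) forces valve = False.
Unit clause (open) forces open = True.
In (idle | ~open | valve) only idle is left, so idle = True.
In (~idle | ~wind) only ~wind is left, so wind = False.
In (gpu | ~open | wind) only gpu is left, so gpu = True.
In (~gpu | net | valve) only net is left, so net = True.
In (alarm | ~idle | ~net | ~open) only alarm is left, so alarm = True.
In (~alarm | key) only key is left, so key = True.
Set armed = True.
Set ready = True.
All clauses satisfied.

valve=F, key=T, net=T, wind=F, armed=T, idle=T, gpu=T, ready=T, alarm=T, open=T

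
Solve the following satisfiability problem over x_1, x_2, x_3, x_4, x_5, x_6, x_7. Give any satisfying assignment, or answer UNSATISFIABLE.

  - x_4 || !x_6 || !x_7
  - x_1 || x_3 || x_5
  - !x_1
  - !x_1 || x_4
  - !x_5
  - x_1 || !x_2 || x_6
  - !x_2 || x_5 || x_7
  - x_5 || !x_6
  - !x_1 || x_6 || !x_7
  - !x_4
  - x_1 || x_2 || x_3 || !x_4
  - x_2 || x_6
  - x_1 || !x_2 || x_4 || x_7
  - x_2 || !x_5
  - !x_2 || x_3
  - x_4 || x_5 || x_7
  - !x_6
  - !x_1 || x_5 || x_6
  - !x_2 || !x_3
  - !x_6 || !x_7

Unsatisfiable

Case x_1 = True:
  Clause (!x_1) is falsified — contradiction.
Case x_1 = False:
  (!x_5) forces x_5 = False.
  (x_1 || x_3 || x_5) forces x_3 = True.
  (x_5 || !x_6) forces x_6 = False.
  (x_1 || !x_2 || x_6) forces x_2 = False.
  Clause (x_2 || x_6) is falsified — contradiction.
Both cases fail, so the formula is unsatisfiable.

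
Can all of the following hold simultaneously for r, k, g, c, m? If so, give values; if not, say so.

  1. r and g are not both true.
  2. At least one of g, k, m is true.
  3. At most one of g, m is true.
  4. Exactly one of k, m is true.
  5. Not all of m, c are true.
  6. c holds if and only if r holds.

r = True; k = True; g = False; c = True; m = False

  (1) r=T, g=F — not both ✓
  (2) {g, k, m}: 1 true — at least one ✓
  (3) {g, m}: 0 true — at most one ✓
  (4) {k, m}: 1 true — exactly one ✓
  (5) {m, c}: 1/2 true — not all ✓
  (6) c=T, r=T — same ✓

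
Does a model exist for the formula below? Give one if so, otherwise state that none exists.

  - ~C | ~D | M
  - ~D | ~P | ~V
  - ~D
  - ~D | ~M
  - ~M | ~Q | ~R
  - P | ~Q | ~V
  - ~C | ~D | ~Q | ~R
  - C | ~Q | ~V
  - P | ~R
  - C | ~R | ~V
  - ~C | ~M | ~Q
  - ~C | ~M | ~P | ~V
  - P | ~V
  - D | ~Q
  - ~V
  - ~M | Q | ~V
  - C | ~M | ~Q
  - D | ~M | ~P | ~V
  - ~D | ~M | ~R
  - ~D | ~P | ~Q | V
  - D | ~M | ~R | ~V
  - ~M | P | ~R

Unit clause (~D) forces D = False.
In (D | ~Q) only ~Q is left, so Q = False.
Unit clause (~V) forces V = False.
Set R = False.
Set C = True.
Set M = True.
Set P = False.
All clauses satisfied.

R = False; C = True; Q = False; V = False; D = False; M = True; P = False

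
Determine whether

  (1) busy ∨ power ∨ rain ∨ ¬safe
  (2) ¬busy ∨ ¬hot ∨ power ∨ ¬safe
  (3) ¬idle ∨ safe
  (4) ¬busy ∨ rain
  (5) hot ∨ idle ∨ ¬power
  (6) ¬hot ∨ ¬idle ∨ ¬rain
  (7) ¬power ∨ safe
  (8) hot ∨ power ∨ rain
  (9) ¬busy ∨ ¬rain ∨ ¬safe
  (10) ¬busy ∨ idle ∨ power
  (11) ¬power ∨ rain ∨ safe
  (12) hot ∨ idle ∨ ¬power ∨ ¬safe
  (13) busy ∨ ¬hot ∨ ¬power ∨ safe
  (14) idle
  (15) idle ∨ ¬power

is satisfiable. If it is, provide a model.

Unit clause (idle) forces idle = True.
In (¬idle ∨ safe) only safe is left, so safe = True.
Set busy = False.
Set power = False.
  then (busy ∨ power ∨ rain ∨ ¬safe) forces rain = True.
  then (¬hot ∨ ¬idle ∨ ¬rain) forces hot = False.
All clauses satisfied.

busy: False, safe: True, idle: True, power: False, hot: False, rain: True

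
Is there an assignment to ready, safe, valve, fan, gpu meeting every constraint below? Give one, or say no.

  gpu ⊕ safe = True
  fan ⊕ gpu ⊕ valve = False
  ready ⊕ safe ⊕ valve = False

ready: True; safe: True; valve: False; fan: False; gpu: False

gpu ⊕ safe = F ⊕ T = True ✓
fan ⊕ gpu ⊕ valve = F ⊕ F ⊕ F = False ✓
ready ⊕ safe ⊕ valve = T ⊕ T ⊕ F = False ✓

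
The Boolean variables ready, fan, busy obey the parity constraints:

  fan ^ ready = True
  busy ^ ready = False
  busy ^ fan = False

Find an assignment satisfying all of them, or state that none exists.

No satisfying assignment exists.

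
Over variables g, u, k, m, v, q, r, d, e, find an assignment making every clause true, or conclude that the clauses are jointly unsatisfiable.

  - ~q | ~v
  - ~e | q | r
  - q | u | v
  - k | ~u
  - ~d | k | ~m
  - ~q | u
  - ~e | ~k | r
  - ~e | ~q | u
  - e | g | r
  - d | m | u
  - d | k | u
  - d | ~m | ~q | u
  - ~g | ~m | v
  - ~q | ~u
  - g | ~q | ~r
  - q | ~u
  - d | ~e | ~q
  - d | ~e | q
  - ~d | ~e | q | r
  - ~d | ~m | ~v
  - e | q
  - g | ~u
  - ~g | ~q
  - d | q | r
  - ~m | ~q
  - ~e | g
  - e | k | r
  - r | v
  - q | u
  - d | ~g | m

Case u = True:
  (k | ~u) forces k = True.
  (~q | ~u) forces q = False.
  Clause (q | ~u) is falsified — contradiction.
Case u = False:
  (~q | u) forces q = False.
  Clause (q | u) is falsified — contradiction.
Both cases fail, so the formula is unsatisfiable.

Unsatisfiable — no assignment works.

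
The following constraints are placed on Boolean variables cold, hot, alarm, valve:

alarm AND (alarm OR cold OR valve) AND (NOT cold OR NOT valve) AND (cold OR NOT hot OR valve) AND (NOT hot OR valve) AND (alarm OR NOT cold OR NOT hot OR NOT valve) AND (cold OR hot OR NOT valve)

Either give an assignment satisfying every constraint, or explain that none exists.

cold = False; hot = True; alarm = True; valve = True

Unit clause (alarm) forces alarm = True.
Set cold = False.
Set hot = True.
  then (cold OR NOT hot OR valve) forces valve = True.
All clauses satisfied.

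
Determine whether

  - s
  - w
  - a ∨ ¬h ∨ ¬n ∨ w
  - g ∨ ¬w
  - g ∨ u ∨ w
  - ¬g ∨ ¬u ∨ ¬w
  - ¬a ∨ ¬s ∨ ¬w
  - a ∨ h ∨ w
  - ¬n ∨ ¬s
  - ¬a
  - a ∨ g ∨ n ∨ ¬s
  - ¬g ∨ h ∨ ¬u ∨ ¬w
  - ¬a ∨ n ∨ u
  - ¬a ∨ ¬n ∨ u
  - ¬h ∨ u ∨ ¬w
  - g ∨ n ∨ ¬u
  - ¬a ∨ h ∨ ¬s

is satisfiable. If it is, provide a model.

g = True; h = False; w = True; a = False; s = True; u = False; n = False

Unit clause (s) forces s = True.
Unit clause (w) forces w = True.
In (g ∨ ¬w) only g is left, so g = True.
In (¬g ∨ ¬u ∨ ¬w) only ¬u is left, so u = False.
In (¬a ∨ ¬s ∨ ¬w) only ¬a is left, so a = False.
In (¬n ∨ ¬s) only ¬n is left, so n = False.
In (¬h ∨ u ∨ ¬w) only ¬h is left, so h = False.
All clauses satisfied.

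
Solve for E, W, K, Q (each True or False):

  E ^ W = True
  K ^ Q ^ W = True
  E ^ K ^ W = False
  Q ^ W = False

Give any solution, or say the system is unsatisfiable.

E=F; W=T; K=T; Q=T

E ^ W = F ^ T = True ✓
K ^ Q ^ W = T ^ T ^ T = True ✓
E ^ K ^ W = F ^ T ^ T = False ✓
Q ^ W = T ^ T = False ✓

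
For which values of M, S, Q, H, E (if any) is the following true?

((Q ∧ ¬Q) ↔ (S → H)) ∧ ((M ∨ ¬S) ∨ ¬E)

M = True; S = True; Q = False; H = False; E = True

  (Q ∧ ¬Q) ↔ (S → H) = True
    Q ∧ ¬Q = False
      ¬Q = True
    S → H = False
  (M ∨ ¬S) ∨ ¬E = True
    M ∨ ¬S = True
      ¬S = False
    ¬E = False
Both conjuncts True, so the formula holds.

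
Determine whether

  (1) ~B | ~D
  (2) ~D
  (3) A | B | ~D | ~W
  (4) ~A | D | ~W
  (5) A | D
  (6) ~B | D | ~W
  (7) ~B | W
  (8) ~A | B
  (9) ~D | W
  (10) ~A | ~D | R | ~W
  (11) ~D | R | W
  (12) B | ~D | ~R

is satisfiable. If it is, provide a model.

Case D = True:
  Clause (~D) is falsified — contradiction.
Case D = False:
  (A | D) forces A = True.
  (~A | D | ~W) forces W = False.
  (~B | W) forces B = False.
  Clause (~A | B) is falsified — contradiction.
Both cases fail, so the formula is unsatisfiable.

No satisfying assignment exists.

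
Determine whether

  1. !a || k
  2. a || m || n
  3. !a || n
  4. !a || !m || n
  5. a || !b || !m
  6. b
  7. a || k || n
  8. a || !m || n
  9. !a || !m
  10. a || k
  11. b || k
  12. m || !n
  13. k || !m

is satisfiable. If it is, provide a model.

Case m = True:
  (b) forces b = True.
  (a || !b || !m) forces a = True.
  Clause (!a || !m) is falsified — contradiction.
Case m = False:
  (b) forces b = True.
  (m || !n) forces n = False.
  (a || m || n) forces a = True.
  Clause (!a || n) is falsified — contradiction.
Both cases fail, so the formula is unsatisfiable.

Unsatisfiable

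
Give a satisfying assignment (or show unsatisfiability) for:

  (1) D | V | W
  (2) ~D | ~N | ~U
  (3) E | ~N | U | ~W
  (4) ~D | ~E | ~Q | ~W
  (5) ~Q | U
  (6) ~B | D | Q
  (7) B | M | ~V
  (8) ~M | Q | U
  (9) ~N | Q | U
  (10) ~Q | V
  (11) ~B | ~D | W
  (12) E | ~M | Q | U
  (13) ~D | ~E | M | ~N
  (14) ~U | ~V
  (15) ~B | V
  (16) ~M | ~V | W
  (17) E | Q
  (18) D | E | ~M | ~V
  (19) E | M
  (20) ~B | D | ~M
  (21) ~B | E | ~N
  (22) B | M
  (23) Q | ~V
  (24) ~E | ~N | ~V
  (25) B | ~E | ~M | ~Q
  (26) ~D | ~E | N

Q = False; V = False; U = True; E = True; N = True; M = True; W = True; B = False; D = False

Set Q = False.
  then (E | Q) forces E = True.
  then (Q | ~V) forces V = False.
  then (~B | V) forces B = False.
  then (B | M) forces M = True.
  then (~M | Q | U) forces U = True.
Set N = True.
  then (~D | ~N | ~U) forces D = False.
  then (D | V | W) forces W = True.
All clauses satisfied.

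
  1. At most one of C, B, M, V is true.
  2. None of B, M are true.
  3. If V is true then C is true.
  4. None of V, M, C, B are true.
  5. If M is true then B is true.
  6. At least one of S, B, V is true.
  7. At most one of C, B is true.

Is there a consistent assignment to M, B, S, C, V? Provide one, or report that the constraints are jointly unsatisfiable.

M = False, B = False, S = True, C = False, V = False

  (1) {C, B, M, V}: 0 true — at most one ✓
  (2) {B, M}: 0 true — none ✓
  (3) V=F ⇒ C: vacuous ✓
  (4) {V, M, C, B}: 0 true — none ✓
  (5) M=F ⇒ B: vacuous ✓
  (6) {S, B, V}: 1 true — at least one ✓
  (7) {C, B}: 0 true — at most one ✓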